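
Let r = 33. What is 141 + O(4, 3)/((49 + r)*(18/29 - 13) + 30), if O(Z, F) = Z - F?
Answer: 4028059/28568 ≈ 141.00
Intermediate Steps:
141 + O(4, 3)/((49 + r)*(18/29 - 13) + 30) = 141 + (4 - 1*3)/((49 + 33)*(18/29 - 13) + 30) = 141 + (4 - 3)/(82*(18*(1/29) - 13) + 30) = 141 + 1/(82*(18/29 - 13) + 30) = 141 + 1/(82*(-359/29) + 30) = 141 + 1/(-29438/29 + 30) = 141 + 1/(-28568/29) = 141 + 1*(-29/28568) = 141 - 29/28568 = 4028059/28568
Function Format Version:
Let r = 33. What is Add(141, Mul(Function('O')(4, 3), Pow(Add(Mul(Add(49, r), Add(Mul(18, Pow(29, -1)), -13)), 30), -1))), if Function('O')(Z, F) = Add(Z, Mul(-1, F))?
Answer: Rational(4028059, 28568) ≈ 141.00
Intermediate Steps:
Add(141, Mul(Function('O')(4, 3), Pow(Add(Mul(Add(49, r), Add(Mul(18, Pow(29, -1)), -13)), 30), -1))) = Add(141, Mul(Add(4, Mul(-1, 3)), Pow(Add(Mul(Add(49, 33), Add(Mul(18, Pow(29, -1)), -13)), 30), -1))) = Add(141, Mul(Add(4, -3), Pow(Add(Mul(82, Add(Mul(18, Rational(1, 29)), -13)), 30), -1))) = Add(141, Mul(1, Pow(Add(Mul(82, Add(Rational(18, 29), -13)), 30), -1))) = Add(141, Mul(1, Pow(Add(Mul(82, Rational(-359, 29)), 30), -1))) = Add(141, Mul(1, Pow(Add(Rational(-29438, 29), 30), -1))) = Add(141, Mul(1, Pow(Rational(-28568, 29), -1))) = Add(141, Mul(1, Rational(-29, 28568))) = Add(141, Rational(-29, 28568)) = Rational(4028059, 28568)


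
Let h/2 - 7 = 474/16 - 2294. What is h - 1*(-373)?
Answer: -16567/4 ≈ -4141.8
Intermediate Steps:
h = -18059/4 (h = 14 + 2*(474/16 - 2294) = 14 + 2*(474*(1/16) - 2294) = 14 + 2*(237/8 - 2294) = 14 + 2*(-18115/8) = 14 - 18115/4 = -18059/4 ≈ -4514.8)
h - 1*(-373) = -18059/4 - 1*(-373) = -18059/4 + 373 = -16567/4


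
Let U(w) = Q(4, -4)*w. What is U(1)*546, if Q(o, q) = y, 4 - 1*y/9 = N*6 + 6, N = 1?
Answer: -39312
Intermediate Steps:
y = -72 (y = 36 - 9*(1*6 + 6) = 36 - 9*(6 + 6) = 36 - 9*12 = 36 - 108 = -72)
Q(o, q) = -72
U(w) = -72*w
U(1)*546 = -72*1*546 = -72*546 = -39312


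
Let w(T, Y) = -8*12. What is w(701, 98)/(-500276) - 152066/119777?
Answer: -2716552558/2140055659 ≈ -1.2694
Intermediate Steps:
w(T, Y) = -96
w(701, 98)/(-500276) - 152066/119777 = -96/(-500276) - 152066/119777 = -96*(-1/500276) - 152066*1/119777 = 24/125069 - 152066/119777 = -2716552558/2140055659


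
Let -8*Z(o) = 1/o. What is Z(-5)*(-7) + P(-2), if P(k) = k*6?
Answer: -487/40 ≈ -12.175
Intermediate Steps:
Z(o) = -1/(8*o)
P(k) = 6*k
Z(-5)*(-7) + P(-2) = -⅛/(-5)*(-7) + 6*(-2) = -⅛*(-⅕)*(-7) - 12 = (1/40)*(-7) - 12 = -7/40 - 12 = -487/40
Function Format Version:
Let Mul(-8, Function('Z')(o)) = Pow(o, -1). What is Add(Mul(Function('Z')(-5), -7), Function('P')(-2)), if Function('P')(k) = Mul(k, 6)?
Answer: Rational(-487, 40) ≈ -12.175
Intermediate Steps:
Function('Z')(o) = Mul(Rational(-1, 8), Pow(o, -1))
Function('P')(k) = Mul(6, k)
Add(Mul(Function('Z')(-5), -7), Function('P')(-2)) = Add(Mul(Mul(Rational(-1, 8), Pow(-5, -1)), -7), Mul(6, -2)) = Add(Mul(Mul(Rational(-1, 8), Rational(-1, 5)), -7), -12) = Add(Mul(Rational(1, 40), -7), -12) = Add(Rational(-7, 40), -12) = Rational(-487, 40)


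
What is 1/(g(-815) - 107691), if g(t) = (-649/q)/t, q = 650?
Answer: -529750/57049306601 ≈ -9.2858e-6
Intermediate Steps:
g(t) = -649/(650*t) (g(t) = (-649/650)/t = (-649*1/650)/t = -649/(650*t))
1/(g(-815) - 107691) = 1/(-649/650/(-815) - 107691) = 1/(-649/650*(-1/815) - 107691) = 1/(649/529750 - 107691) = 1/(-57049306601/529750) = -529750/57049306601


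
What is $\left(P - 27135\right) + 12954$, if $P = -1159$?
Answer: $-15340$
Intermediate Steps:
$\left(P - 27135\right) + 12954 = \left(-1159 - 27135\right) + 12954 = -28294 + 12954 = -15340$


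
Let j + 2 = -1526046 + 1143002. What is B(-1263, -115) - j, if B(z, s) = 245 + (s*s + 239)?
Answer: 396755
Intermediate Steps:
j = -383046 (j = -2 + (-1526046 + 1143002) = -2 - 383044 = -383046)
B(z, s) = 484 + s² (B(z, s) = 245 + (s² + 239) = 245 + (239 + s²) = 484 + s²)
B(-1263, -115) - j = (484 + (-115)²) - 1*(-383046) = (484 + 13225) + 383046 = 13709 + 383046 = 396755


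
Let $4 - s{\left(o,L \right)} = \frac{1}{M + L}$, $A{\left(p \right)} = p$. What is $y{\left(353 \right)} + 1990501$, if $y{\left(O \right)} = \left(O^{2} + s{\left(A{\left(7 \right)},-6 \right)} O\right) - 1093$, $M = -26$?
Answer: $\frac{67694081}{32} \approx 2.1154 \cdot 10^{6}$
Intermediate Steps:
$s{\left(o,L \right)} = 4 - \frac{1}{-26 + L}$
$y{\left(O \right)} = -1093 + O^{2} + \frac{129 O}{32}$ ($y{\left(O \right)} = \left(O^{2} + \frac{-105 + 4 \left(-6\right)}{-26 - 6} O\right) - 1093 = \left(O^{2} + \frac{-105 - 24}{-32} O\right) - 1093 = \left(O^{2} + \left(- \frac{1}{32}\right) \left(-129\right) O\right) - 1093 = \left(O^{2} + \frac{129 O}{32}\right) - 1093 = -1093 + O^{2} + \frac{129 O}{32}$)
$y{\left(353 \right)} + 1990501 = \left(-1093 + 353^{2} + \frac{129}{32} \cdot 353\right) + 1990501 = \left(-1093 + 124609 + \frac{45537}{32}\right) + 1990501 = \frac{3998049}{32} + 1990501 = \frac{67694081}{32}$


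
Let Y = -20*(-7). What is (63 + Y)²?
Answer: 41209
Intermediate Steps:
Y = 140
(63 + Y)² = (63 + 140)² = 203² = 41209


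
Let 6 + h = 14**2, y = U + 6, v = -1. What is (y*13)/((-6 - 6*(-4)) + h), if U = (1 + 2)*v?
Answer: 3/16 ≈ 0.18750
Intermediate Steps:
U = -3 (U = (1 + 2)*(-1) = 3*(-1) = -3)
y = 3 (y = -3 + 6 = 3)
h = 190 (h = -6 + 14**2 = -6 + 196 = 190)
(y*13)/((-6 - 6*(-4)) + h) = (3*13)/((-6 - 6*(-4)) + 190) = 39/((-6 + 24) + 190) = 39/(18 + 190) = 39/208 = (1/208)*39 = 3/16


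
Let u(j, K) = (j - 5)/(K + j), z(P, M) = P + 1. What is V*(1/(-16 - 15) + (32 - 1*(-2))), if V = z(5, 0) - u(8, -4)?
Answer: 22113/124 ≈ 178.33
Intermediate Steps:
z(P, M) = 1 + P
u(j, K) = (-5 + j)/(K + j)
V = 21/4 (V = (1 + 5) - (-5 + 8)/(-4 + 8) = 6 - 3/4 = 21/4 ≈ 5.2500)
V*(1/(-16 - 15) + (32 - 1*(-2))) = 21*(1/(-16 - 15) + (32 - 1*(-2)))/4 = 21*(1/(-31) + (32 + 2))/4 = 21*(-1/31 + 34)/4 = (21/4)*(1053/31) = 22113/124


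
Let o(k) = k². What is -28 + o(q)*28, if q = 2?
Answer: 84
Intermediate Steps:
-28 + o(q)*28 = -28 + 2²*28 = -28 + 4*28 = -28 + 112 = 84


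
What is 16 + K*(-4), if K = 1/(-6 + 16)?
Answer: 78/5 ≈ 15.600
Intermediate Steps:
K = ⅒ (K = 1/10 = ⅒ ≈ 0.10000)
16 + K*(-4) = 16 + (⅒)*(-4) = 16 - ⅖ = 78/5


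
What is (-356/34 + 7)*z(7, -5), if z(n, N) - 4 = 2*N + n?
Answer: -59/17 ≈ -3.4706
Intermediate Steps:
z(n, N) = 4 + n + 2*N (z(n, N) = 4 + (2*N + n) = 4 + (n + 2*N) = 4 + n + 2*N)
(-356/34 + 7)*z(7, -5) = (-356/34 + 7)*(4 + 7 + 2*(-5)) = (-356*1/34 + 7)*(4 + 7 - 10) = (-178/17 + 7)*1 = -59/17*1 = -59/17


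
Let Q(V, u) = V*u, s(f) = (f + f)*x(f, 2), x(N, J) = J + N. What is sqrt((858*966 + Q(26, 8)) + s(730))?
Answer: 2*sqrt(474439) ≈ 1377.6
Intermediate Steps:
s(f) = 2*f*(2 + f) (s(f) = (f + f)*(2 + f) = (2*f)*(2 + f) = 2*f*(2 + f))
sqrt((858*966 + Q(26, 8)) + s(730)) = sqrt((858*966 + 26*8) + 2*730*(2 + 730)) = sqrt((828828 + 208) + 2*730*732) = sqrt(829036 + 1068720) = sqrt(1897756) = 2*sqrt(474439)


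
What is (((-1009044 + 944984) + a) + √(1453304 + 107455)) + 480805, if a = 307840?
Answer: 724585 + √1560759 ≈ 7.2583e+5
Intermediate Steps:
(((-1009044 + 944984) + a) + √(1453304 + 107455)) + 480805 = (((-1009044 + 944984) + 307840) + √(1453304 + 107455)) + 480805 = ((-64060 + 307840) + √1560759) + 480805 = (243780 + √1560759) + 480805 = 724585 + √1560759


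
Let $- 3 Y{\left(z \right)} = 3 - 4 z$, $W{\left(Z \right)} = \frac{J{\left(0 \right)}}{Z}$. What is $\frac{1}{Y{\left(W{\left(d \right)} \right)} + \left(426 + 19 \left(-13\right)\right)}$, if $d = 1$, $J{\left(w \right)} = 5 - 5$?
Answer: $\frac{1}{178} \approx 0.005618$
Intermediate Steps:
$J{\left(w \right)} = 0$ ($J{\left(w \right)} = 5 - 5 = 0$)
$W{\left(Z \right)} = 0$ ($W{\left(Z \right)} = \frac{0}{Z} = 0$)
$Y{\left(z \right)} = -1 + \frac{4 z}{3}$ ($Y{\left(z \right)} = - \frac{3 - 4 z}{3} = -1 + \frac{4 z}{3}$)
$\frac{1}{Y{\left(W{\left(d \right)} \right)} + \left(426 + 19 \left(-13\right)\right)} = \frac{1}{\left(-1 + \frac{4}{3} \cdot 0\right) + \left(426 + 19 \left(-13\right)\right)} = \frac{1}{\left(-1 + 0\right) + \left(426 - 247\right)} = \frac{1}{-1 + 179} = \frac{1}{178}$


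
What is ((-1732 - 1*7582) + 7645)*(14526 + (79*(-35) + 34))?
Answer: -19685855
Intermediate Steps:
((-1732 - 1*7582) + 7645)*(14526 + (79*(-35) + 34)) = ((-1732 - 7582) + 7645)*(14526 + (-2765 + 34)) = (-9314 + 7645)*(14526 - 2731) = -1669*11795 = -19685855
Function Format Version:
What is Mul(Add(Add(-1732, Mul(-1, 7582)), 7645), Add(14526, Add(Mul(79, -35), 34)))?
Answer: -19685855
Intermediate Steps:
Mul(Add(Add(-1732, Mul(-1, 7582)), 7645), Add(14526, Add(Mul(79, -35), 34))) = Mul(Add(Add(-1732, -7582), 7645), Add(14526, Add(-2765, 34))) = Mul(Add(-9314, 7645), Add(14526, -2731)) = Mul(-1669, 11795) = -19685855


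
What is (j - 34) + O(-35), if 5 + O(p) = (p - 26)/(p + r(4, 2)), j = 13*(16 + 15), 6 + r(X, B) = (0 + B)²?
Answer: 13529/37 ≈ 365.65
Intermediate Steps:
r(X, B) = -6 + B² (r(X, B) = -6 + (0 + B)² = -6 + B²)
j = 403 (j = 13*31 = 403)
O(p) = -5 + (-26 + p)/(-2 + p) (O(p) = -5 + (p - 26)/(p + (-6 + 2²)) = -5 + (-26 + p)/(p + (-6 + 4)) = -5 + (-26 + p)/(p - 2) = -5 + (-26 + p)/(-2 + p))
(j - 34) + O(-35) = (403 - 34) + 4*(-4 - 1*(-35))/(-2 - 35) = 369 + 4*(-4 + 35)/(-37) = 369 + 4*(-1/37)*31 = 369 - 124/37 = 13529/37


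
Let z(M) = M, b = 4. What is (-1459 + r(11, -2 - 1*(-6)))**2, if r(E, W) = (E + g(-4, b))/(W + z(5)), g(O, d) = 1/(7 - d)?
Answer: 1549130881/729 ≈ 2.1250e+6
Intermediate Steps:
r(E, W) = (1/3 + E)/(5 + W) (r(E, W) = (E - 1/(-7 + 4))/(W + 5) = (E - 1/(-3))/(5 + W) = (E - 1*(-1/3))/(5 + W) = (E + 1/3)/(5 + W) = (1/3 + E)/(5 + W))
(-1459 + r(11, -2 - 1*(-6)))**2 = (-1459 + (1/3 + 11)/(5 + (-2 - 1*(-6))))**2 = (-1459 + (34/3)/(5 + (-2 + 6)))**2 = (-1459 + (34/3)/(5 + 4))**2 = (-1459 + (34/3)/9)**2 = (-1459 + (1/9)*(34/3))**2 = (-1459 + 34/27)**2 = (-39359/27)**2 = 1549130881/729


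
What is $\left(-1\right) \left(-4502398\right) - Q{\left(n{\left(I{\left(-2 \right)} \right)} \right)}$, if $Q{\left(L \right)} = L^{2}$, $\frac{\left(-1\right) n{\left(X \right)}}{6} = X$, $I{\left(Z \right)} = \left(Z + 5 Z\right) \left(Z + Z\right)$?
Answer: $4419454$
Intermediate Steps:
$I{\left(Z \right)} = 12 Z^{2}$ ($I{\left(Z \right)} = 6 Z 2 Z = 12 Z^{2}$)
$n{\left(X \right)} = - 6 X$
$\left(-1\right) \left(-4502398\right) - Q{\left(n{\left(I{\left(-2 \right)} \right)} \right)} = \left(-1\right) \left(-4502398\right) - \left(- 6 \cdot 12 \left(-2\right)^{2}\right)^{2} = 4502398 - \left(- 6 \cdot 12 \cdot 4\right)^{2} = 4502398 - \left(\left(-6\right) 48\right)^{2} = 4502398 - \left(-288\right)^{2} = 4502398 - 82944 = 4419454$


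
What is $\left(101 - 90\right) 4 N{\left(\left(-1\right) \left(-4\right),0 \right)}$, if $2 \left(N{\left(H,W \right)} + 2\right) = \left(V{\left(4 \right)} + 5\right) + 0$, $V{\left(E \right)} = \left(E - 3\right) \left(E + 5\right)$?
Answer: $220$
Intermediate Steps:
$V{\left(E \right)} = \left(-3 + E\right) \left(5 + E\right)$
$N{\left(H,W \right)} = 5$ ($N{\left(H,W \right)} = -2 + \frac{\left(\left(-15 + 4^{2} + 2 \cdot 4\right) + 5\right) + 0}{2} = -2 + \frac{\left(\left(-15 + 16 + 8\right) + 5\right) + 0}{2} = -2 + \frac{\left(9 + 5\right) + 0}{2} = -2 + \frac{14 + 0}{2} = -2 + \frac{1}{2} \cdot 14 = -2 + 7 = 5$)
$\left(101 - 90\right) 4 N{\left(\left(-1\right) \left(-4\right),0 \right)} = \left(101 - 90\right) 4 \cdot 5 = 11 \cdot 20 = 220$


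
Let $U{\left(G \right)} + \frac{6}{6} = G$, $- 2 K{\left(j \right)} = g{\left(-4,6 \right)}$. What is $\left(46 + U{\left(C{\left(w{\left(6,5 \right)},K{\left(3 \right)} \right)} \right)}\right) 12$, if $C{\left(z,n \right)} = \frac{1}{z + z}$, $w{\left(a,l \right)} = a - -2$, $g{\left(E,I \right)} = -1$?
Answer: $\frac{2163}{4} \approx 540.75$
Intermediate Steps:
$w{\left(a,l \right)} = 2 + a$ ($w{\left(a,l \right)} = a + 2 = 2 + a$)
$K{\left(j \right)} = \frac{1}{2}$ ($K{\left(j \right)} = \left(- \frac{1}{2}\right) \left(-1\right) = \frac{1}{2}$)
$C{\left(z,n \right)} = \frac{1}{2 z}$
$U{\left(G \right)} = -1 + G$
$\left(46 + U{\left(C{\left(w{\left(6,5 \right)},K{\left(3 \right)} \right)} \right)}\right) 12 = \left(46 - \left(1 - \frac{1}{2 \left(2 + 6\right)}\right)\right) 12 = \left(46 - \left(1 - \frac{1}{2 \cdot 8}\right)\right) 12 = \left(46 + \left(-1 + \frac{1}{2} \cdot \frac{1}{8}\right)\right) 12 = \left(46 + \left(-1 + \frac{1}{16}\right)\right) 12 = \left(46 - \frac{15}{16}\right) 12 = \frac{721}{16} \cdot 12 = \frac{2163}{4}$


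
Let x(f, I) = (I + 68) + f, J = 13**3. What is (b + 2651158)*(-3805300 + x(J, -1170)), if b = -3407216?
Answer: 2876199623890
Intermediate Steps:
J = 2197
x(f, I) = 68 + I + f (x(f, I) = (68 + I) + f = 68 + I + f)
(b + 2651158)*(-3805300 + x(J, -1170)) = (-3407216 + 2651158)*(-3805300 + (68 - 1170 + 2197)) = -756058*(-3805300 + 1095) = -756058*(-3804205) = 2876199623890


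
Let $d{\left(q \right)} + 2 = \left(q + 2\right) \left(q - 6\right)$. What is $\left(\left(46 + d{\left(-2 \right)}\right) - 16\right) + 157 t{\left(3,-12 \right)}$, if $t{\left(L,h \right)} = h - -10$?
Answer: $-286$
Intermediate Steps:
$d{\left(q \right)} = -2 + \left(-6 + q\right) \left(2 + q\right)$ ($d{\left(q \right)} = -2 + \left(q + 2\right) \left(q - 6\right) = -2 + \left(2 + q\right) \left(-6 + q\right) = -2 + \left(-6 + q\right) \left(2 + q\right)$)
$t{\left(L,h \right)} = 10 + h$ ($t{\left(L,h \right)} = h + 10 = 10 + h$)
$\left(\left(46 + d{\left(-2 \right)}\right) - 16\right) + 157 t{\left(3,-12 \right)} = \left(\left(46 - \left(6 - 4\right)\right) - 16\right) + 157 \left(10 - 12\right) = \left(\left(46 + \left(-14 + 4 + 8\right)\right) - 16\right) + 157 \left(-2\right) = \left(\left(46 - 2\right) - 16\right) - 314 = \left(44 - 16\right) - 314 = 28 - 314 = -286$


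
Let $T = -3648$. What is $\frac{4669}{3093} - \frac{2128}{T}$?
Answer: $\frac{8631}{4124} \approx 2.0929$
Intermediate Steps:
$\frac{4669}{3093} - \frac{2128}{T} = \frac{4669}{3093} - \frac{2128}{-3648} = 4669 \cdot \frac{1}{3093} - - \frac{7}{12} = \frac{4669}{3093} + \frac{7}{12} = \frac{8631}{4124}$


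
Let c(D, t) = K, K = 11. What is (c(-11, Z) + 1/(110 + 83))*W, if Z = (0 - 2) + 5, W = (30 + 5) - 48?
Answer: -27612/193 ≈ -143.07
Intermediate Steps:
W = -13 (W = 35 - 48 = -13)
Z = 3 (Z = -2 + 5 = 3)
c(D, t) = 11
(c(-11, Z) + 1/(110 + 83))*W = (11 + 1/(110 + 83))*(-13) = (11 + 1/193)*(-13) = (2124/193)*(-13) = -27612/193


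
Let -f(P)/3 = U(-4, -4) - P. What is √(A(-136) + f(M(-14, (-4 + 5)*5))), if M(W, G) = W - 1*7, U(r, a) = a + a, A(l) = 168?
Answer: √129 ≈ 11.358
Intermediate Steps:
U(r, a) = 2*a
M(W, G) = -7 + W (M(W, G) = W - 7 = -7 + W)
f(P) = 24 + 3*P (f(P) = -3*(2*(-4) - P) = -3*(-8 - P) = 24 + 3*P)
√(A(-136) + f(M(-14, (-4 + 5)*5))) = √(168 + (24 + 3*(-7 - 14))) = √(168 + (24 + 3*(-21))) = √(168 + (24 - 63)) = √(168 - 39) = √129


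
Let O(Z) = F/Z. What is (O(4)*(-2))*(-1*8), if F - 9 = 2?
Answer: 44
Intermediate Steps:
F = 11 (F = 9 + 2 = 11)
O(Z) = 11/Z
(O(4)*(-2))*(-1*8) = ((11/4)*(-2))*(-1*8) = ((11*(1/4))*(-2))*(-8) = ((11/4)*(-2))*(-8) = -11/2*(-8) = 44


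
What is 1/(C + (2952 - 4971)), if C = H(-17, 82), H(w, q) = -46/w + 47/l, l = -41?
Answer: -697/1406156 ≈ -0.00049568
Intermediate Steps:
H(w, q) = -47/41 - 46/w (H(w, q) = -46/w + 47/(-41) = -46/w + 47*(-1/41) = -46/w - 47/41 = -47/41 - 46/w)
C = 1087/697 (C = -47/41 - 46/(-17) = -47/41 - 46*(-1/17) = -47/41 + 46/17 = 1087/697 ≈ 1.5595)
1/(C + (2952 - 4971)) = 1/(1087/697 + (2952 - 4971)) = 1/(1087/697 - 2019) = 1/(-1406156/697) = -697/1406156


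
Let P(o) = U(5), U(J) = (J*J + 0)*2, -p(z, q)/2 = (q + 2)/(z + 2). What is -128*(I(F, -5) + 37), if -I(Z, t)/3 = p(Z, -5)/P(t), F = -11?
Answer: -118528/25 ≈ -4741.1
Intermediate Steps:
p(z, q) = -2*(2 + q)/(2 + z) (p(z, q) = -2*(q + 2)/(z + 2) = -2*(2 + q)/(2 + z))
U(J) = 2*J² (U(J) = (J² + 0)*2 = J²*2 = 2*J²)
P(o) = 50 (P(o) = 2*5² = 2*25 = 50)
I(Z, t) = -9/(25*(2 + Z)) (I(Z, t) = -3*2*(-2 - 1*(-5))/(2 + Z)/50 = -3*2*(-2 + 5)/(2 + Z)/50 = -3*2*3/(2 + Z)/50 = -3*6/(2 + Z)/50 = -9/(25*(2 + Z)))
-128*(I(F, -5) + 37) = -128*(-9/(50 + 25*(-11)) + 37) = -128*(-9/(50 - 275) + 37) = -128*(-9/(-225) + 37) = -128*(-9*(-1/225) + 37) = -128*(1/25 + 37) = -128*926/25 = -118528/25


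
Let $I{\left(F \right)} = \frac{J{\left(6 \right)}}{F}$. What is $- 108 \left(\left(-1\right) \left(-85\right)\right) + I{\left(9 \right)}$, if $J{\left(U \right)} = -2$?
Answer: $- \frac{82622}{9} \approx -9180.2$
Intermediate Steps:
$I{\left(F \right)} = - \frac{2}{F}$
$- 108 \left(\left(-1\right) \left(-85\right)\right) + I{\left(9 \right)} = - 108 \left(\left(-1\right) \left(-85\right)\right) - \frac{2}{9} = \left(-108\right) 85 - \frac{2}{9} = -9180 - \frac{2}{9} = - \frac{82622}{9}$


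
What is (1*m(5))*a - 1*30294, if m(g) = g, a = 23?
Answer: -30179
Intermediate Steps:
(1*m(5))*a - 1*30294 = (1*5)*23 - 1*30294 = 5*23 - 30294 = 115 - 30294 = -30179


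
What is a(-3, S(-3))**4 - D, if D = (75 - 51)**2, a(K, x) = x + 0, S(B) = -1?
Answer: -575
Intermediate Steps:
a(K, x) = x
D = 576 (D = 24**2 = 576)
a(-3, S(-3))**4 - D = (-1)**4 - 1*576 = 1 - 576 = -575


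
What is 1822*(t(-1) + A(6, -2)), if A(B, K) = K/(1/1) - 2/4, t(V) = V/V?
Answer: -2733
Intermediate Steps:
t(V) = 1
A(B, K) = -½ + K (A(B, K) = K/1 - 2*¼ = K*1 - ½ = K - ½ = -½ + K)
1822*(t(-1) + A(6, -2)) = 1822*(1 + (-½ - 2)) = 1822*(1 - 5/2) = 1822*(-3/2) = -2733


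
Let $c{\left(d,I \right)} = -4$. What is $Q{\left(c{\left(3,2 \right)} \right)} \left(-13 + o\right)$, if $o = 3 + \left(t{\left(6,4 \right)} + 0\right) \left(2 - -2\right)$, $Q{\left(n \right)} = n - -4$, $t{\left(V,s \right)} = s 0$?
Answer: $0$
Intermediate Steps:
$t{\left(V,s \right)} = 0$
$Q{\left(n \right)} = 4 + n$ ($Q{\left(n \right)} = n + 4 = 4 + n$)
$o = 3$ ($o = 3 + \left(0 + 0\right) \left(2 - -2\right) = 3 + 0 \left(2 + 2\right) = 3 + 0 \cdot 4 = 3 + 0 = 3$)
$Q{\left(c{\left(3,2 \right)} \right)} \left(-13 + o\right) = \left(4 - 4\right) \left(-13 + 3\right) = 0 \left(-10\right) = 0$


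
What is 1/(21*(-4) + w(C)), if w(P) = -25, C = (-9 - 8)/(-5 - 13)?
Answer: -1/109 ≈ -0.0091743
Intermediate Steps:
C = 17/18 (C = -17/(-18) = -17*(-1/18) = 17/18 ≈ 0.94444)
1/(21*(-4) + w(C)) = 1/(21*(-4) - 25) = 1/(-84 - 25) = 1/(-109) = -1/109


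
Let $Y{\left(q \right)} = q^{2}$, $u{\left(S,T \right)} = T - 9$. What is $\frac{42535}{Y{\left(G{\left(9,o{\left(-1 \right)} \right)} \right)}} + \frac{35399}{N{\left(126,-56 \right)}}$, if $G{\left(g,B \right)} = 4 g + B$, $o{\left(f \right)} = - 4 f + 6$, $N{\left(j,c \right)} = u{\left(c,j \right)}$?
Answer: $\frac{6144683}{19044} \approx 322.66$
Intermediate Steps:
$u{\left(S,T \right)} = -9 + T$
$N{\left(j,c \right)} = -9 + j$
$o{\left(f \right)} = 6 - 4 f$
$G{\left(g,B \right)} = B + 4 g$
$\frac{42535}{Y{\left(G{\left(9,o{\left(-1 \right)} \right)} \right)}} + \frac{35399}{N{\left(126,-56 \right)}} = \frac{42535}{\left(\left(6 - -4\right) + 4 \cdot 9\right)^{2}} + \frac{35399}{-9 + 126} = \frac{42535}{\left(\left(6 + 4\right) + 36\right)^{2}} + \frac{35399}{117} = \frac{42535}{\left(10 + 36\right)^{2}} + 35399 \cdot \frac{1}{117} = \frac{42535}{46^{2}} + \frac{2723}{9} = \frac{42535}{2116} + \frac{2723}{9} = \frac{6144683}{19044}$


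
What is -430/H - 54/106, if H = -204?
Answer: 8641/5406 ≈ 1.5984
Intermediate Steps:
-430/H - 54/106 = -430/(-204) - 54/106 = -430*(-1/204) - 54*1/106 = 215/102 - 27/53 = 8641/5406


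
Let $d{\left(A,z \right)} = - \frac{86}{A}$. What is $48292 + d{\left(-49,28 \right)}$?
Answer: $\frac{2366394}{49} \approx 48294.0$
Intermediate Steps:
$48292 + d{\left(-49,28 \right)} = 48292 - \frac{86}{-49} = 48292 - - \frac{86}{49} = 48292 + \frac{86}{49} = \frac{2366394}{49}$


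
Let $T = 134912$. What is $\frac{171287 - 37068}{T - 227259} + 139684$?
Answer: $\frac{12899264129}{92347} \approx 1.3968 \cdot 10^{5}$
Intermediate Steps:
$\frac{171287 - 37068}{T - 227259} + 139684 = \frac{171287 - 37068}{134912 - 227259} + 139684 = \frac{134219}{-92347} + 139684 = 134219 \left(- \frac{1}{92347}\right) + 139684 = - \frac{134219}{92347} + 139684 = \frac{12899264129}{92347}$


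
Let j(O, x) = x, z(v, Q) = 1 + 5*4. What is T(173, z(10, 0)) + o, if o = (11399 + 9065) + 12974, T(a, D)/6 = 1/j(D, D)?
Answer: 234068/7 ≈ 33438.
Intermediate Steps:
z(v, Q) = 21 (z(v, Q) = 1 + 20 = 21)
T(a, D) = 6/D
o = 33438 (o = 20464 + 12974 = 33438)
T(173, z(10, 0)) + o = 6/21 + 33438 = 6*(1/21) + 33438 = 2/7 + 33438 = 234068/7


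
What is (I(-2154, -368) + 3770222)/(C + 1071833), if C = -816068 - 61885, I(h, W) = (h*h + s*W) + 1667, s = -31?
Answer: 227649/5240 ≈ 43.444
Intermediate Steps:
I(h, W) = 1667 + h**2 - 31*W (I(h, W) = (h*h - 31*W) + 1667 = (h**2 - 31*W) + 1667 = 1667 + h**2 - 31*W)
C = -877953
(I(-2154, -368) + 3770222)/(C + 1071833) = ((1667 + (-2154)**2 - 31*(-368)) + 3770222)/(-877953 + 1071833) = ((1667 + 4639716 + 11408) + 3770222)/193880 = (4652791 + 3770222)*(1/193880) = 8423013*(1/193880) = 227649/5240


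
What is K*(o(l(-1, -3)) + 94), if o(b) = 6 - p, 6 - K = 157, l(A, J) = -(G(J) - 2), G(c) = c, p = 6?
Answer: -14194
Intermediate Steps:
l(A, J) = 2 - J (l(A, J) = -(J - 2) = -(-2 + J) = 2 - J)
K = -151 (K = 6 - 1*157 = 6 - 157 = -151)
o(b) = 0 (o(b) = 6 - 1*6 = 6 - 6 = 0)
K*(o(l(-1, -3)) + 94) = -151*(0 + 94) = -151*94 = -14194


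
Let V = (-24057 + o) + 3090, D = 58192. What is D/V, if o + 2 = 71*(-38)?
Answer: -58192/23667 ≈ -2.4588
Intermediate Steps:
o = -2700 (o = -2 + 71*(-38) = -2 - 2698 = -2700)
V = -23667 (V = (-24057 - 2700) + 3090 = -26757 + 3090 = -23667)
D/V = 58192/(-23667) = 58192*(-1/23667) = -58192/23667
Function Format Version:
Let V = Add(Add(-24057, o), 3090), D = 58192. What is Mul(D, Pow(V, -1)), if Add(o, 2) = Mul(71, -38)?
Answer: Rational(-58192, 23667) ≈ -2.4588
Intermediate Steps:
o = -2700 (o = Add(-2, Mul(71, -38)) = Add(-2, -2698) = -2700)
V = -23667 (V = Add(Add(-24057, -2700), 3090) = Add(-26757, 3090) = -23667)
Mul(D, Pow(V, -1)) = Mul(58192, Pow(-23667, -1)) = Mul(58192, Rational(-1, 23667)) = Rational(-58192, 23667)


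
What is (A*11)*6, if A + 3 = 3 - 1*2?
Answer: -132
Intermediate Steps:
A = -2 (A = -3 + (3 - 1*2) = -3 + (3 - 2) = -3 + 1 = -2)
(A*11)*6 = -2*11*6 = -22*6 = -132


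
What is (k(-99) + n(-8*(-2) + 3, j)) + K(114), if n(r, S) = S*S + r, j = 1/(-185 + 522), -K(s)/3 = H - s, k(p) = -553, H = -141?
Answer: 26234440/113569 ≈ 231.00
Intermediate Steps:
K(s) = 423 + 3*s (K(s) = -3*(-141 - s) = 423 + 3*s)
j = 1/337 ≈ 0.0029674
n(r, S) = r + S**2 (n(r, S) = S**2 + r = r + S**2)
(k(-99) + n(-8*(-2) + 3, j)) + K(114) = (-553 + ((-8*(-2) + 3) + (1/337)**2)) + (423 + 3*114) = (-553 + ((16 + 3) + 1/113569)) + (423 + 342) = (-553 + (19 + 1/113569)) + 765 = (-553 + 2157812/113569) + 765 = -60645845/113569 + 765 = 26234440/113569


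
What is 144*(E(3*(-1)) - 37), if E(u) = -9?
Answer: -6624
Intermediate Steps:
144*(E(3*(-1)) - 37) = 144*(-9 - 37) = 144*(-46) = -6624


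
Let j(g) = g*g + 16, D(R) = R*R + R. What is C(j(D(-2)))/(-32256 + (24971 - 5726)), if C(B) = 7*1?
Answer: -7/13011 ≈ -0.00053801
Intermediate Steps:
D(R) = R + R² (D(R) = R² + R = R + R²)
j(g) = 16 + g² (j(g) = g² + 16 = 16 + g²)
C(B) = 7
C(j(D(-2)))/(-32256 + (24971 - 5726)) = 7/(-32256 + (24971 - 5726)) = 7/(-32256 + 19245) = 7/(-13011) = 7*(-1/13011) = -7/13011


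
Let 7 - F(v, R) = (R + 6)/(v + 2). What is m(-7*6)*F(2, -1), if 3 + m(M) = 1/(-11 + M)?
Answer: -920/53 ≈ -17.358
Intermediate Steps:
F(v, R) = 7 - (6 + R)/(2 + v) (F(v, R) = 7 - (R + 6)/(v + 2) = 7 - (6 + R)/(2 + v))
m(M) = -3 + 1/(-11 + M)
m(-7*6)*F(2, -1) = ((34 - (-21)*6)/(-11 - 7*6))*((8 - 1*(-1) + 7*2)/(2 + 2)) = ((34 - 3*(-42))/(-11 - 42))*((8 + 1 + 14)/4) = ((34 + 126)/(-53))*((1/4)*23) = -1/53*160*(23/4) = -160/53*23/4 = -920/53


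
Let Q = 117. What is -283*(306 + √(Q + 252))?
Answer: -86598 - 849*√41 ≈ -92034.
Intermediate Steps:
-283*(306 + √(Q + 252)) = -283*(306 + √(117 + 252)) = -283*(306 + √369) = -283*(306 + 3*√41) = -86598 - 849*√41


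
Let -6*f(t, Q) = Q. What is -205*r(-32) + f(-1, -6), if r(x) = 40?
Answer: -8199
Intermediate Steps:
f(t, Q) = -Q/6
-205*r(-32) + f(-1, -6) = -205*40 - ⅙*(-6) = -8200 + 1 = -8199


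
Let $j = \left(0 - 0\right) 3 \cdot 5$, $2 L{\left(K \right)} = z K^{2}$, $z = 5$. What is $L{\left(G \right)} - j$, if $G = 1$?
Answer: $\frac{5}{2} \approx 2.5$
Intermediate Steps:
$L{\left(K \right)} = \frac{5 K^{2}}{2}$
$j = 0$ ($j = \left(0 + 0\right) 3 \cdot 5 = 0 \cdot 3 \cdot 5 = 0 \cdot 5 = 0$)
$L{\left(G \right)} - j = \frac{5 \cdot 1^{2}}{2} - 0 = \frac{5}{2} \cdot 1 + 0 = \frac{5}{2} + 0 = \frac{5}{2}$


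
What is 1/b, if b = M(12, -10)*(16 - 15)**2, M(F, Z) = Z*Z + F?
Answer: 1/112 ≈ 0.0089286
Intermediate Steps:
M(F, Z) = F + Z**2 (M(F, Z) = Z**2 + F = F + Z**2)
b = 112 (b = (12 + (-10)**2)*(16 - 15)**2 = (12 + 100)*1**2 = 112*1 = 112)
1/b = 1/112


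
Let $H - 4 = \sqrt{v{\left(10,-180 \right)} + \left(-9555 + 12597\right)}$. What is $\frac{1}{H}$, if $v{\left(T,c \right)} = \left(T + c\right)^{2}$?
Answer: $- \frac{2}{15963} + \frac{\sqrt{31942}}{31926} \approx 0.0054728$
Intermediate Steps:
$H = 4 + \sqrt{31942}$ ($H = 4 + \sqrt{\left(10 - 180\right)^{2} + \left(-9555 + 12597\right)} = 4 + \sqrt{\left(-170\right)^{2} + 3042} = 4 + \sqrt{28900 + 3042} = 4 + \sqrt{31942} \approx 182.72$)
$\frac{1}{H} = \frac{1}{4 + \sqrt{31942}}$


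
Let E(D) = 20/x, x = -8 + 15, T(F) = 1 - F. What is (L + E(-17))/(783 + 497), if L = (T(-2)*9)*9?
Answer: 1721/8960 ≈ 0.19208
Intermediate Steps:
L = 243 (L = ((1 - 1*(-2))*9)*9 = ((1 + 2)*9)*9 = (3*9)*9 = 27*9 = 243)
x = 7
E(D) = 20/7
(L + E(-17))/(783 + 497) = (243 + 20/7)/(783 + 497) = (1721/7)/1280 = (1/1280)*(1721/7) = 1721/8960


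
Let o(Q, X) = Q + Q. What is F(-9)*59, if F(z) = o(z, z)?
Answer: -1062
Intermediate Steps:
o(Q, X) = 2*Q
F(z) = 2*z
F(-9)*59 = (2*(-9))*59 = -18*59 = -1062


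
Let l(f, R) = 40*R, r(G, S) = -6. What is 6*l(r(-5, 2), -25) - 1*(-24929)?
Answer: 18929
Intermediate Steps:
6*l(r(-5, 2), -25) - 1*(-24929) = 6*(40*(-25)) - 1*(-24929) = 6*(-1000) + 24929 = -6000 + 24929 = 18929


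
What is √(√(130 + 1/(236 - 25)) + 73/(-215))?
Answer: √(-698757095 + 9753475*√5787941)/45365 ≈ 3.3260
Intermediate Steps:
√(√(130 + 1/(236 - 25)) + 73/(-215)) = √(√(130 + 1/211) + 73*(-1/215)) = √(√(130 + 1/211) - 73/215) = √(√(27431/211) - 73/215) = √(√5787941/211 - 73/215) = √(-73/215 + √5787941/211)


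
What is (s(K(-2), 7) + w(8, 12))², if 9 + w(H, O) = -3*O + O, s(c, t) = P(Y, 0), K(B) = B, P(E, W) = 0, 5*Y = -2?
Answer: 1089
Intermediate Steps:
Y = -⅖ (Y = (⅕)*(-2) = -⅖ ≈ -0.40000)
s(c, t) = 0
w(H, O) = -9 - 2*O (w(H, O) = -9 + (-3*O + O) = -9 - 2*O)
(s(K(-2), 7) + w(8, 12))² = (0 + (-9 - 2*12))² = (0 + (-9 - 24))² = (0 - 33)² = (-33)² = 1089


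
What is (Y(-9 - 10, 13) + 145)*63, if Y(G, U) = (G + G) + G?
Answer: 5544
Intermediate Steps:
Y(G, U) = 3*G (Y(G, U) = 2*G + G = 3*G)
(Y(-9 - 10, 13) + 145)*63 = (3*(-9 - 10) + 145)*63 = (3*(-19) + 145)*63 = (-57 + 145)*63 = 88*63 = 5544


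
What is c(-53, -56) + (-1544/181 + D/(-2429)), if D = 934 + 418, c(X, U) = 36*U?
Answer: -890327472/439649 ≈ -2025.1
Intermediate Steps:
D = 1352
c(-53, -56) + (-1544/181 + D/(-2429)) = 36*(-56) + (-1544/181 + 1352/(-2429)) = -2016 + (-1544*1/181 + 1352*(-1/2429)) = -2016 + (-1544/181 - 1352/2429) = -2016 - 3995088/439649 = -890327472/439649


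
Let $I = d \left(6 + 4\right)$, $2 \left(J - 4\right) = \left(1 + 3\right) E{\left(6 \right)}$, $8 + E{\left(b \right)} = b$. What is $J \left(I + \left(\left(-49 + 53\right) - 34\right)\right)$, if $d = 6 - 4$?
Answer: $0$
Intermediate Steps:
$E{\left(b \right)} = -8 + b$
$d = 2$ ($d = 6 - 4 = 2$)
$J = 0$ ($J = 4 + \frac{\left(1 + 3\right) \left(-8 + 6\right)}{2} = 4 + \frac{4 \left(-2\right)}{2} = 4 + \frac{1}{2} \left(-8\right) = 4 - 4 = 0$)
$I = 20$ ($I = 2 \left(6 + 4\right) = 2 \cdot 10 = 20$)
$J \left(I + \left(\left(-49 + 53\right) - 34\right)\right) = 0 \left(20 + \left(\left(-49 + 53\right) - 34\right)\right) = 0 \left(20 + \left(4 - 34\right)\right) = 0 \left(20 - 30\right) = 0 \left(-10\right) = 0$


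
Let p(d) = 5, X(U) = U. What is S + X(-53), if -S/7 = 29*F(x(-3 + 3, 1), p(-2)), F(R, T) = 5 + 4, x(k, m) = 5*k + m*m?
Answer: -1880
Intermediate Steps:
x(k, m) = m**2 + 5*k (x(k, m) = 5*k + m**2 = m**2 + 5*k)
F(R, T) = 9
S = -1827 (S = -203*9 = -7*261 = -1827)
S + X(-53) = -1827 - 53 = -1880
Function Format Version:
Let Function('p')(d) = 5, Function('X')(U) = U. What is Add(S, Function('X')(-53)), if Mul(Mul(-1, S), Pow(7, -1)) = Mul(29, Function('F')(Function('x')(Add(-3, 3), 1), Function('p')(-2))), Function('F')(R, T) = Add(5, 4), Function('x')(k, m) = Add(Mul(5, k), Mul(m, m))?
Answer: -1880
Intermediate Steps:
Function('x')(k, m) = Add(Pow(m, 2), Mul(5, k)) (Function('x')(k, m) = Add(Mul(5, k), Pow(m, 2)) = Add(Pow(m, 2), Mul(5, k)))
Function('F')(R, T) = 9
S = -1827 (S = Mul(-7, Mul(29, 9)) = Mul(-7, 261) = -1827)
Add(S, Function('X')(-53)) = Add(-1827, -53) = -1880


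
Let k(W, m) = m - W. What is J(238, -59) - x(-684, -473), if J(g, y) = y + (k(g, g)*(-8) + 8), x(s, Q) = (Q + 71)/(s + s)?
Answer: -11695/228 ≈ -51.294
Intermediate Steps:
x(s, Q) = (71 + Q)/(2*s) (x(s, Q) = (71 + Q)/((2*s)) = (71 + Q)*(1/(2*s)) = (71 + Q)/(2*s))
J(g, y) = 8 + y (J(g, y) = y + ((g - g)*(-8) + 8) = y + (0*(-8) + 8) = y + (0 + 8) = y + 8 = 8 + y)
J(238, -59) - x(-684, -473) = (8 - 59) - (71 - 473)/(2*(-684)) = -51 - (-1)*(-402)/(2*684) = -51 - 1*67/228 = -51 - 67/228 = -11695/228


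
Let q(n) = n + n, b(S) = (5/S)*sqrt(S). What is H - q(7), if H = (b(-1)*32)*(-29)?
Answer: -14 + 4640*I ≈ -14.0 + 4640.0*I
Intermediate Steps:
b(S) = 5/sqrt(S)
q(n) = 2*n
H = 4640*I (H = ((5/sqrt(-1))*32)*(-29) = ((5*(-I))*32)*(-29) = (-5*I*32)*(-29) = -160*I*(-29) = 4640*I ≈ 4640.0*I)
H - q(7) = 4640*I - 2*7 = 4640*I - 1*14 = 4640*I - 14 = -14 + 4640*I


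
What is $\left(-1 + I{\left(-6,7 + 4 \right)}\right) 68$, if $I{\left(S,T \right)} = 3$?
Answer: $136$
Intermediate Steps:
$\left(-1 + I{\left(-6,7 + 4 \right)}\right) 68 = \left(-1 + 3\right) 68 = 2 \cdot 68 = 136$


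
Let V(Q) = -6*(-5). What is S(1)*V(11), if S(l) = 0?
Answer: 0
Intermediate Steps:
V(Q) = 30 (V(Q) = -2*(-15) = 30)
S(1)*V(11) = 0*30 = 0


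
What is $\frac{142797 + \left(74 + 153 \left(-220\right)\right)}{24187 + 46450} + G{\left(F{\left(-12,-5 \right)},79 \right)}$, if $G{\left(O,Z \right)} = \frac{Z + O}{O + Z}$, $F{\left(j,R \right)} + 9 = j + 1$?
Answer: $\frac{179848}{70637} \approx 2.5461$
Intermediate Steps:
$F{\left(j,R \right)} = -8 + j$ ($F{\left(j,R \right)} = -9 + \left(j + 1\right) = -9 + \left(1 + j\right) = -8 + j$)
$G{\left(O,Z \right)} = 1$ ($G{\left(O,Z \right)} = \frac{O + Z}{O + Z} = 1$)
$\frac{142797 + \left(74 + 153 \left(-220\right)\right)}{24187 + 46450} + G{\left(F{\left(-12,-5 \right)},79 \right)} = \frac{142797 + \left(74 + 153 \left(-220\right)\right)}{24187 + 46450} + 1 = \frac{142797 + \left(74 - 33660\right)}{70637} + 1 = \left(142797 - 33586\right) \frac{1}{70637} + 1 = 109211 \cdot \frac{1}{70637} + 1 = \frac{109211}{70637} + 1 = \frac{179848}{70637}$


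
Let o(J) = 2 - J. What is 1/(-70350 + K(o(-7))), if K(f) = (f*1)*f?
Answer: -1/70269 ≈ -1.4231e-5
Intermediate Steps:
K(f) = f² (K(f) = f*f = f²)
1/(-70350 + K(o(-7))) = 1/(-70350 + (2 - 1*(-7))²) = 1/(-70350 + (2 + 7)²) = 1/(-70350 + 9²) = 1/(-70350 + 81) = 1/(-70269) = -1/70269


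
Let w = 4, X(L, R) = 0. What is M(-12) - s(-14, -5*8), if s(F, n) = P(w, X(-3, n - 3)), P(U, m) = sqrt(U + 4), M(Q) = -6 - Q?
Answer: 6 - 2*sqrt(2) ≈ 3.1716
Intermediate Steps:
P(U, m) = sqrt(4 + U)
s(F, n) = 2*sqrt(2) (s(F, n) = sqrt(4 + 4) = sqrt(8) = 2*sqrt(2))
M(-12) - s(-14, -5*8) = (-6 - 1*(-12)) - 2*sqrt(2) = (-6 + 12) - 2*sqrt(2) = 6 - 2*sqrt(2)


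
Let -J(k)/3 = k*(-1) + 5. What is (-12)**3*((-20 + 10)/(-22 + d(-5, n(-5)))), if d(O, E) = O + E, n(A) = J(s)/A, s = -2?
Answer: -14400/19 ≈ -757.89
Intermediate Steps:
J(k) = -15 + 3*k (J(k) = -3*(k*(-1) + 5) = -3*(-k + 5) = -3*(5 - k) = -15 + 3*k)
n(A) = -21/A (n(A) = (-15 + 3*(-2))/A = (-15 - 6)/A = -21/A)
d(O, E) = E + O
(-12)**3*((-20 + 10)/(-22 + d(-5, n(-5)))) = (-12)**3*((-20 + 10)/(-22 + (-21/(-5) - 5))) = -(-17280)/(-22 + (-21*(-1/5) - 5)) = -(-17280)/(-22 + (21/5 - 5)) = -(-17280)/(-22 - 4/5) = -(-17280)/(-114/5) = -(-17280)*(-5)/114 = -1728*25/57 = -14400/19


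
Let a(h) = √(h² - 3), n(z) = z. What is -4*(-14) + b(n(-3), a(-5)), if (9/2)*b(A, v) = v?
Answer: 56 + 2*√22/9 ≈ 57.042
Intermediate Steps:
a(h) = √(-3 + h²)
b(A, v) = 2*v/9
-4*(-14) + b(n(-3), a(-5)) = -4*(-14) + 2*√(-3 + (-5)²)/9 = 56 + 2*√(-3 + 25)/9 = 56 + 2*√22/9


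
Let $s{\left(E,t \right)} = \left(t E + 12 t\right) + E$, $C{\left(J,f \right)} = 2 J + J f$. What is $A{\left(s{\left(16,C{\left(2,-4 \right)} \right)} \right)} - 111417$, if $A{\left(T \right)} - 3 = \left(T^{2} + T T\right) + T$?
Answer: $-93078$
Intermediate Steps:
$s{\left(E,t \right)} = E + 12 t + E t$ ($s{\left(E,t \right)} = \left(E t + 12 t\right) + E = \left(12 t + E t\right) + E = E + 12 t + E t$)
$A{\left(T \right)} = 3 + T + 2 T^{2}$ ($A{\left(T \right)} = 3 + \left(\left(T^{2} + T T\right) + T\right) = 3 + \left(\left(T^{2} + T^{2}\right) + T\right) = 3 + \left(2 T^{2} + T\right) = 3 + \left(T + 2 T^{2}\right) = 3 + T + 2 T^{2}$)
$A{\left(s{\left(16,C{\left(2,-4 \right)} \right)} \right)} - 111417 = \left(3 + \left(16 + 12 \cdot 2 \left(2 - 4\right) + 16 \cdot 2 \left(2 - 4\right)\right) + 2 \left(16 + 12 \cdot 2 \left(2 - 4\right) + 16 \cdot 2 \left(2 - 4\right)\right)^{2}\right) - 111417 = \left(3 + \left(16 + 12 \cdot 2 \left(-2\right) + 16 \cdot 2 \left(-2\right)\right) + 2 \left(16 + 12 \cdot 2 \left(-2\right) + 16 \cdot 2 \left(-2\right)\right)^{2}\right) - 111417 = \left(3 + \left(16 + 12 \left(-4\right) + 16 \left(-4\right)\right) + 2 \left(16 + 12 \left(-4\right) + 16 \left(-4\right)\right)^{2}\right) - 111417 = \left(3 - 96 + 2 \left(16 - 48 - 64\right)^{2}\right) - 111417 = \left(3 - 96 + 2 \left(-96\right)^{2}\right) - 111417 = \left(3 - 96 + 2 \cdot 9216\right) - 111417 = \left(3 - 96 + 18432\right) - 111417 = 18339 - 111417 = -93078$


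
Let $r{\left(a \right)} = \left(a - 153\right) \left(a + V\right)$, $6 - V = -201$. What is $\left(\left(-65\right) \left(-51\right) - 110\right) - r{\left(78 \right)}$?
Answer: $24580$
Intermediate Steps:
$V = 207$ ($V = 6 - -201 = 6 + 201 = 207$)
$r{\left(a \right)} = \left(-153 + a\right) \left(207 + a\right)$ ($r{\left(a \right)} = \left(a - 153\right) \left(a + 207\right) = \left(-153 + a\right) \left(207 + a\right)$)
$\left(\left(-65\right) \left(-51\right) - 110\right) - r{\left(78 \right)} = \left(\left(-65\right) \left(-51\right) - 110\right) - \left(-31671 + 78^{2} + 54 \cdot 78\right) = \left(3315 - 110\right) - \left(-31671 + 6084 + 4212\right) = 3205 - -21375 = 3205 + 21375 = 24580$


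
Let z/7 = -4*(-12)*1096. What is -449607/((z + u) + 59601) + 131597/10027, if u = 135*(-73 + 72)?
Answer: 17259574215/1429589498 ≈ 12.073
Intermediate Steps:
z = 368256 (z = 7*(-4*(-12)*1096) = 7*(48*1096) = 7*52608 = 368256)
u = -135 (u = 135*(-1) = -135)
-449607/((z + u) + 59601) + 131597/10027 = -449607/((368256 - 135) + 59601) + 131597/10027 = -449607/(368121 + 59601) + 131597*(1/10027) = -449607/427722 + 131597/10027 = -449607*1/427722 + 131597/10027 = -149869/142574 + 131597/10027 = 17259574215/1429589498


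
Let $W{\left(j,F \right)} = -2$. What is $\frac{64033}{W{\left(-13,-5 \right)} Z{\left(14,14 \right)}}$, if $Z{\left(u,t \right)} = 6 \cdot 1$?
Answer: $- \frac{64033}{12} \approx -5336.1$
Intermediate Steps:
$Z{\left(u,t \right)} = 6$
$\frac{64033}{W{\left(-13,-5 \right)} Z{\left(14,14 \right)}} = \frac{64033}{\left(-2\right) 6} = \frac{64033}{-12} = 64033 \left(- \frac{1}{12}\right) = - \frac{64033}{12}$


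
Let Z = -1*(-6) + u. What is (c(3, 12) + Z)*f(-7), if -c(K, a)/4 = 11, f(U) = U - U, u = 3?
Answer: 0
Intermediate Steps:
f(U) = 0
Z = 9 (Z = -1*(-6) + 3 = 6 + 3 = 9)
c(K, a) = -44 (c(K, a) = -4*11 = -44)
(c(3, 12) + Z)*f(-7) = (-44 + 9)*0 = -35*0 = 0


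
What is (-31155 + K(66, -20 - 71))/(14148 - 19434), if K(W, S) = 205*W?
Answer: 5875/1762 ≈ 3.3343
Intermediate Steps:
(-31155 + K(66, -20 - 71))/(14148 - 19434) = (-31155 + 205*66)/(14148 - 19434) = (-31155 + 13530)/(-5286) = -17625*(-1/5286) = 5875/1762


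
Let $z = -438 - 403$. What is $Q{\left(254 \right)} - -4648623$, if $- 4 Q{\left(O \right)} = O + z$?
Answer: $\frac{18595079}{4} \approx 4.6488 \cdot 10^{6}$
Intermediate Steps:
$z = -841$
$Q{\left(O \right)} = \frac{841}{4} - \frac{O}{4}$ ($Q{\left(O \right)} = - \frac{O - 841}{4} = - \frac{-841 + O}{4} = \frac{841}{4} - \frac{O}{4}$)
$Q{\left(254 \right)} - -4648623 = \left(\frac{841}{4} - \frac{127}{2}\right) - -4648623 = \left(\frac{841}{4} - \frac{127}{2}\right) + 4648623 = \frac{587}{4} + 4648623 = \frac{18595079}{4}$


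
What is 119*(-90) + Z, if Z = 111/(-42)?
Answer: -149977/14 ≈ -10713.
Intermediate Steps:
Z = -37/14 (Z = 111*(-1/42) = -37/14 ≈ -2.6429)
119*(-90) + Z = 119*(-90) - 37/14 = -10710 - 37/14 = -149977/14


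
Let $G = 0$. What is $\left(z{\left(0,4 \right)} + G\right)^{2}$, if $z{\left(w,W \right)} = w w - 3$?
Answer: $9$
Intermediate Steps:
$z{\left(w,W \right)} = -3 + w^{2}$ ($z{\left(w,W \right)} = w^{2} - 3 = -3 + w^{2}$)
$\left(z{\left(0,4 \right)} + G\right)^{2} = \left(\left(-3 + 0^{2}\right) + 0\right)^{2} = \left(\left(-3 + 0\right) + 0\right)^{2} = \left(-3 + 0\right)^{2} = \left(-3\right)^{2} = 9$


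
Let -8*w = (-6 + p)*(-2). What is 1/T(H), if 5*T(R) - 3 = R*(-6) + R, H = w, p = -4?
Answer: 10/31 ≈ 0.32258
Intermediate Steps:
w = -5/2 (w = -(-6 - 4)*(-2)/8 = -(-5)*(-2)/4 = -⅛*20 = -5/2 ≈ -2.5000)
H = -5/2 ≈ -2.5000
T(R) = ⅗ - R (T(R) = ⅗ + (R*(-6) + R)/5 = ⅗ + (-6*R + R)/5 = ⅗ + (-5*R)/5 = ⅗ - R)
1/T(H) = 1/(⅗ - 1*(-5/2)) = 1/(⅗ + 5/2) = 1/(31/10) = 10/31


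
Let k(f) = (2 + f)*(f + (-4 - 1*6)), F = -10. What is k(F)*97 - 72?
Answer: 15448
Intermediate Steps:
k(f) = (-10 + f)*(2 + f) (k(f) = (2 + f)*(f + (-4 - 6)) = (2 + f)*(f - 10) = (2 + f)*(-10 + f) = (-10 + f)*(2 + f))
k(F)*97 - 72 = (-20 + (-10)² - 8*(-10))*97 - 72 = (-20 + 100 + 80)*97 - 72 = 160*97 - 72 = 15520 - 72 = 15448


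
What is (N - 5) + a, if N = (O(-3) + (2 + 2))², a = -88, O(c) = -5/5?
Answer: -84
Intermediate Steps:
O(c) = -1 (O(c) = -5*⅕ = -1)
N = 9 (N = (-1 + (2 + 2))² = (-1 + 4)² = 3² = 9)
(N - 5) + a = (9 - 5) - 88 = 4 - 88 = -84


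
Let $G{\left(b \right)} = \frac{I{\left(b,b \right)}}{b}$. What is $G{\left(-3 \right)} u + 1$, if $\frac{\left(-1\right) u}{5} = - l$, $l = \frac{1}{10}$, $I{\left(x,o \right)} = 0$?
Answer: $1$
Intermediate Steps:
$l = \frac{1}{10} \approx 0.1$
$u = \frac{1}{2}$ ($u = - 5 \left(\left(-1\right) \frac{1}{10}\right) = \left(-5\right) \left(- \frac{1}{10}\right) = \frac{1}{2} \approx 0.5$)
$G{\left(b \right)} = 0$ ($G{\left(b \right)} = \frac{0}{b} = 0$)
$G{\left(-3 \right)} u + 1 = 0 \cdot \frac{1}{2} + 1 = 0 + 1 = 1$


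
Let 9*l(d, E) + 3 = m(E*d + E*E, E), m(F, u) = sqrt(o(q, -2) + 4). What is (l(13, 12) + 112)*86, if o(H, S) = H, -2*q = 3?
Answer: 28810/3 + 43*sqrt(10)/9 ≈ 9618.4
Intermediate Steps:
q = -3/2 (q = -1/2*3 = -3/2 ≈ -1.5000)
m(F, u) = sqrt(10)/2 (m(F, u) = sqrt(-3/2 + 4) = sqrt(5/2) = sqrt(10)/2)
l(d, E) = -1/3 + sqrt(10)/18 (l(d, E) = -1/3 + (sqrt(10)/2)/9 = -1/3 + sqrt(10)/18)
(l(13, 12) + 112)*86 = ((-1/3 + sqrt(10)/18) + 112)*86 = (335/3 + sqrt(10)/18)*86 = 28810/3 + 43*sqrt(10)/9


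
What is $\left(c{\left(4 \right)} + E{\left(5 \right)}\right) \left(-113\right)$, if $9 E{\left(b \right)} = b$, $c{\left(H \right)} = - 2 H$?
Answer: $\frac{7571}{9} \approx 841.22$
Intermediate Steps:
$E{\left(b \right)} = \frac{b}{9}$
$\left(c{\left(4 \right)} + E{\left(5 \right)}\right) \left(-113\right) = \left(\left(-2\right) 4 + \frac{1}{9} \cdot 5\right) \left(-113\right) = \left(-8 + \frac{5}{9}\right) \left(-113\right) = \left(- \frac{67}{9}\right) \left(-113\right) = \frac{7571}{9}$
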